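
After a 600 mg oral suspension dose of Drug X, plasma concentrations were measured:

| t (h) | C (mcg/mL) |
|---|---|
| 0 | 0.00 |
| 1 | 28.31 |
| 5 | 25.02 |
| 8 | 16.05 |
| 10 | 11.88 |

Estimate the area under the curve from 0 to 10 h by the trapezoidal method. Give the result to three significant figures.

Trapezoidal AUC_0→10:
  [0→1]: (0.00+28.31)/2 × 1 = 14.155
  [1→5]: (28.31+25.02)/2 × 4 = 106.66
  [5→8]: (25.02+16.05)/2 × 3 = 61.605
  [8→10]: (16.05+11.88)/2 × 2 = 27.93
  Sum = 210.35 mcg/mL·h

AUC = 210 mcg/mL·h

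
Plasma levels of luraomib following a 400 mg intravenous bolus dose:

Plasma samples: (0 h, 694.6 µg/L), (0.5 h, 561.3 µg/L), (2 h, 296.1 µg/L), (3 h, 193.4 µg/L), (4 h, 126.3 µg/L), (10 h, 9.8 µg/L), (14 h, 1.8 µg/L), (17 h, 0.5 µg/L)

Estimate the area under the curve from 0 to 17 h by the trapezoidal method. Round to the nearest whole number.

AUC = 1797 µg/L·h

Trapezoidal AUC_0→17:
  [0→0.5]: (694.6+561.3)/2 × 0.5 = 313.975
  [0.5→2]: (561.3+296.1)/2 × 1.5 = 643.05
  [2→3]: (296.1+193.4)/2 × 1 = 244.75
  [3→4]: (193.4+126.3)/2 × 1 = 159.85
  [4→10]: (126.3+9.8)/2 × 6 = 408.3
  [10→14]: (9.8+1.8)/2 × 4 = 23.2
  [14→17]: (1.8+0.5)/2 × 3 = 3.45
  Sum = 1796.575 µg/L·h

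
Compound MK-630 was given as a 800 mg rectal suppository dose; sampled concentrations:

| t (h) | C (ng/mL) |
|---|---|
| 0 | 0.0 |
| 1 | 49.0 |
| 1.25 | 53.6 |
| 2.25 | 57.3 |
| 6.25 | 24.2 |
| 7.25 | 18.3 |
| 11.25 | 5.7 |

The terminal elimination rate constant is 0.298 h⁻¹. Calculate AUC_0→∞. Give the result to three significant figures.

AUC = 344 ng/mL·h

Trapezoidal AUC_0→11.25:
  [0→1]: (0.0+49.0)/2 × 1 = 24.5
  [1→1.25]: (49.0+53.6)/2 × 0.25 = 12.825
  [1.25→2.25]: (53.6+57.3)/2 × 1 = 55.45
  [2.25→6.25]: (57.3+24.2)/2 × 4 = 163.0
  [6.25→7.25]: (24.2+18.3)/2 × 1 = 21.25
  [7.25→11.25]: (18.3+5.7)/2 × 4 = 48.0
  Sum = 325.025 ng/mL·h
Extrapolated tail: C_last / k_e = 5.7 / 0.298 = 19.128
AUC_0→∞ = 325.025 + 19.128 = 344.153 ng/mL·h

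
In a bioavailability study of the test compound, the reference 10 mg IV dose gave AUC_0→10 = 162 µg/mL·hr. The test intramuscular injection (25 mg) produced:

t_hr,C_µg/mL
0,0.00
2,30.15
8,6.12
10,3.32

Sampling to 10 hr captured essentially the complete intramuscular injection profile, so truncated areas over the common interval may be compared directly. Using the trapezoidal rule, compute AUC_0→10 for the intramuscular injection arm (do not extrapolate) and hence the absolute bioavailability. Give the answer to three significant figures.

F = 0.366

Trapezoidal AUC_0→10 (intramuscular injection):
  [0→2]: (0.00+30.15)/2 × 2 = 30.15
  [2→8]: (30.15+6.12)/2 × 6 = 108.81
  [8→10]: (6.12+3.32)/2 × 2 = 9.44
  Sum = 148.4 µg/mL·hr
F = (AUC_ev/D_ev)/(AUC_iv/D_iv) = (148.4/25)/(162/10) = 5.936/16.2 = 0.3664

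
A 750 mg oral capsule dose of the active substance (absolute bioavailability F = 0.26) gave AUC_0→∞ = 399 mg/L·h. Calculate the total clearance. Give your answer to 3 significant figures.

CL = F × Dose / AUC_0→∞
   = 0.26 × 750 / 399 = 0.488722 L/h

CL = 0.489 L/h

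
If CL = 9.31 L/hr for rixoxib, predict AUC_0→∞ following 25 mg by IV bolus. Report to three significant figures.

AUC = 2.69 mg/L·hr

AUC_0→∞ = Dose_iv / CL
        = 25 / 9.31 = 2.68528 mg/L·hr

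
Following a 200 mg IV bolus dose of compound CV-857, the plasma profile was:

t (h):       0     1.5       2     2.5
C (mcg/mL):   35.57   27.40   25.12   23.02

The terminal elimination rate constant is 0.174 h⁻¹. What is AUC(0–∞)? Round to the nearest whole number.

Trapezoidal AUC_0→2.5:
  [0→1.5]: (35.57+27.40)/2 × 1.5 = 47.2275
  [1.5→2]: (27.40+25.12)/2 × 0.5 = 13.13
  [2→2.5]: (25.12+23.02)/2 × 0.5 = 12.035
  Sum = 72.3925 mcg/mL·h
Extrapolated tail: C_last / k_e = 23.02 / 0.174 = 132.299
AUC_0→∞ = 72.3925 + 132.299 = 204.6915 mcg/mL·h

AUC = 205 mcg/mL·h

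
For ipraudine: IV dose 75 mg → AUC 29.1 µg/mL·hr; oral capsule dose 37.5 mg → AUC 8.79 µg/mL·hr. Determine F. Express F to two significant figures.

F = 0.60

F = (AUC_ev / D_ev) / (AUC_iv / D_iv)
  = (8.79/37.5) / (29.1/75)
  = 0.2344 / 0.388 = 0.6041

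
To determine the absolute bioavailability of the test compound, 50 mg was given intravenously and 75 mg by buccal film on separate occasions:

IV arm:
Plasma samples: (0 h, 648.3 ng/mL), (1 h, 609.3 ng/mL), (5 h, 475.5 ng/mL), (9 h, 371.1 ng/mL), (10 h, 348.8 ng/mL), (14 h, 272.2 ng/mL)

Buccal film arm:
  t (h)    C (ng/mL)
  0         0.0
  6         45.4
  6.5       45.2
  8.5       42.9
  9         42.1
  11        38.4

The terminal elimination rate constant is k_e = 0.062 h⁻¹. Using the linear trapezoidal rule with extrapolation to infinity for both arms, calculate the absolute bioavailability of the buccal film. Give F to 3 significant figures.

F = 0.0616

Trapezoidal AUC_0→14 (IV):
  [0→1]: (648.3+609.3)/2 × 1 = 628.8
  [1→5]: (609.3+475.5)/2 × 4 = 2169.6
  [5→9]: (475.5+371.1)/2 × 4 = 1693.2
  [9→10]: (371.1+348.8)/2 × 1 = 359.95
  [10→14]: (348.8+272.2)/2 × 4 = 1242.0
  Sum = 6093.55 ng/mL·h
IV tail: 272.2/0.062 = 4390.323; AUC_iv,0→∞ = 6093.55 + 4390.323 = 10483.873 ng/mL·h
Trapezoidal AUC_0→11 (buccal film):
  [0→6]: (0.0+45.4)/2 × 6 = 136.2
  [6→6.5]: (45.4+45.2)/2 × 0.5 = 22.65
  [6.5→8.5]: (45.2+42.9)/2 × 2 = 88.1
  [8.5→9]: (42.9+42.1)/2 × 0.5 = 21.25
  [9→11]: (42.1+38.4)/2 × 2 = 80.5
  Sum = 348.7 ng/mL·h
buccal film tail: 38.4/0.062 = 619.355; AUC_ev,0→∞ = 348.7 + 619.355 = 968.055 ng/mL·h
F = (AUC_ev/D_ev)/(AUC_iv/D_iv) = (968.055/75)/(10483.873/50) = 12.9074/209.67746 = 0.0616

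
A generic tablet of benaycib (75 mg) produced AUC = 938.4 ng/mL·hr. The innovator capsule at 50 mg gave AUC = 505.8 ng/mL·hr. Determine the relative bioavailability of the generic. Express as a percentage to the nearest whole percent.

F_rel = 124%

F_rel = (AUC_test/D_test) / (AUC_ref/D_ref)
      = (938.4/75) / (505.8/50)
      = 12.512 / 10.116 = 1.2369 = 123.69%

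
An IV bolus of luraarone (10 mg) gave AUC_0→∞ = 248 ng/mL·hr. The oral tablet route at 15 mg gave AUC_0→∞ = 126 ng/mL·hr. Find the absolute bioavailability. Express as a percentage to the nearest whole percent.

F = 34%

F = (AUC_ev / D_ev) / (AUC_iv / D_iv)
  = (126/15) / (248/10)
  = 8.4 / 24.8 = 0.3387
  = 33.87%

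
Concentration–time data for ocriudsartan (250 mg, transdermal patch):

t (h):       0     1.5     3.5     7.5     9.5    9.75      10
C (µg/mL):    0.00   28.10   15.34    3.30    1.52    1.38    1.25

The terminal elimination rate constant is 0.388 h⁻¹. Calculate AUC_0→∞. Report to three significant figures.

AUC = 111 µg/mL·h

Trapezoidal AUC_0→10:
  [0→1.5]: (0.00+28.10)/2 × 1.5 = 21.075
  [1.5→3.5]: (28.10+15.34)/2 × 2 = 43.44
  [3.5→7.5]: (15.34+3.30)/2 × 4 = 37.28
  [7.5→9.5]: (3.30+1.52)/2 × 2 = 4.82
  [9.5→9.75]: (1.52+1.38)/2 × 0.25 = 0.3625
  [9.75→10]: (1.38+1.25)/2 × 0.25 = 0.32875
  Sum = 107.30625 µg/mL·h
Extrapolated tail: C_last / k_e = 1.25 / 0.388 = 3.222
AUC_0→∞ = 107.30625 + 3.222 = 110.52825 µg/mL·h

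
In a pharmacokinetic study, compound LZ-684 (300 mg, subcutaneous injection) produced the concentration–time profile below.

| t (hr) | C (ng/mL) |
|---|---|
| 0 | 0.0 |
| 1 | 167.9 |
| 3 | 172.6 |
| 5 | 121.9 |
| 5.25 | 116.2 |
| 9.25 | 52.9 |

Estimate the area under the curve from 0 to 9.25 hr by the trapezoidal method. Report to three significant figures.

AUC = 1090 ng/mL·hr

Trapezoidal AUC_0→9.25:
  [0→1]: (0.0+167.9)/2 × 1 = 83.95
  [1→3]: (167.9+172.6)/2 × 2 = 340.5
  [3→5]: (172.6+121.9)/2 × 2 = 294.5
  [5→5.25]: (121.9+116.2)/2 × 0.25 = 29.7625
  [5.25→9.25]: (116.2+52.9)/2 × 4 = 338.2
  Sum = 1086.9125 ng/mL·hr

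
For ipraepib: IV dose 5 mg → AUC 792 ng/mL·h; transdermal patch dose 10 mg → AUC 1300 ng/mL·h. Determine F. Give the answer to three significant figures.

F = 0.821

F = (AUC_ev / D_ev) / (AUC_iv / D_iv)
  = (1300/10) / (792/5)
  = 130 / 158.4 = 0.8207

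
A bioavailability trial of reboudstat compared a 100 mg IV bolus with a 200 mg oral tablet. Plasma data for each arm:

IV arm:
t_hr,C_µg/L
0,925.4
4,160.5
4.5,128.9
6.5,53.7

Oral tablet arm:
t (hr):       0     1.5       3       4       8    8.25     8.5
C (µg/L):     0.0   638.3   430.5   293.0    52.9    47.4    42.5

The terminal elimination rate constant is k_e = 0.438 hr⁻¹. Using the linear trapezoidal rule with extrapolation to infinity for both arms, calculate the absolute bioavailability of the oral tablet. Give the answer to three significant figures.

F = 0.481

Trapezoidal AUC_0→6.5 (IV):
  [0→4]: (925.4+160.5)/2 × 4 = 2171.8
  [4→4.5]: (160.5+128.9)/2 × 0.5 = 72.35
  [4.5→6.5]: (128.9+53.7)/2 × 2 = 182.6
  Sum = 2426.75 µg/L·hr
IV tail: 53.7/0.438 = 122.603; AUC_iv,0→∞ = 2426.75 + 122.603 = 2549.353 µg/L·hr
Trapezoidal AUC_0→8.5 (oral tablet):
  [0→1.5]: (0.0+638.3)/2 × 1.5 = 478.725
  [1.5→3]: (638.3+430.5)/2 × 1.5 = 801.6
  [3→4]: (430.5+293.0)/2 × 1 = 361.75
  [4→8]: (293.0+52.9)/2 × 4 = 691.8
  [8→8.25]: (52.9+47.4)/2 × 0.25 = 12.5375
  [8.25→8.5]: (47.4+42.5)/2 × 0.25 = 11.2375
  Sum = 2357.65 µg/L·hr
oral tablet tail: 42.5/0.438 = 97.032; AUC_ev,0→∞ = 2357.65 + 97.032 = 2454.682 µg/L·hr
F = (AUC_ev/D_ev)/(AUC_iv/D_iv) = (2454.682/200)/(2549.353/100) = 12.27341/25.49353 = 0.4814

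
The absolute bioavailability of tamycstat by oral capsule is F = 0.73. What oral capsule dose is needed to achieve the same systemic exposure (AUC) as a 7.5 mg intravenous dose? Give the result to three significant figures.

D_oral = 10.3 mg

For equal systemic exposure: F × D_ev = D_iv
D_ev = D_iv / F = 7.5 / 0.73 = 10.274 mg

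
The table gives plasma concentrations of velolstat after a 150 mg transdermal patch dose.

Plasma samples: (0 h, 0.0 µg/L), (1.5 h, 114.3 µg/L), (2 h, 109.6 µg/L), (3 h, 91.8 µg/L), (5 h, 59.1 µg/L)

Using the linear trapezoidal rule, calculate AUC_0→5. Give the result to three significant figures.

AUC = 393 µg/L·h

Trapezoidal AUC_0→5:
  [0→1.5]: (0.0+114.3)/2 × 1.5 = 85.725
  [1.5→2]: (114.3+109.6)/2 × 0.5 = 55.975
  [2→3]: (109.6+91.8)/2 × 1 = 100.7
  [3→5]: (91.8+59.1)/2 × 2 = 150.9
  Sum = 393.3 µg/L·h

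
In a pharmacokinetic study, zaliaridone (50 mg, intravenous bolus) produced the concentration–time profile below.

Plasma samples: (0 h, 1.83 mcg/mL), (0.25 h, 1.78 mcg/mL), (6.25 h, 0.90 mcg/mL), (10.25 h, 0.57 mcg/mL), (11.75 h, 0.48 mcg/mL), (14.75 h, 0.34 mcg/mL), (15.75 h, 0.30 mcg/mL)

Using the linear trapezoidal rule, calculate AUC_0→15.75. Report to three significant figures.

AUC = 13.8 mcg/mL·h

Trapezoidal AUC_0→15.75:
  [0→0.25]: (1.83+1.78)/2 × 0.25 = 0.45125
  [0.25→6.25]: (1.78+0.90)/2 × 6 = 8.04
  [6.25→10.25]: (0.90+0.57)/2 × 4 = 2.94
  [10.25→11.75]: (0.57+0.48)/2 × 1.5 = 0.7875
  [11.75→14.75]: (0.48+0.34)/2 × 3 = 1.23
  [14.75→15.75]: (0.34+0.30)/2 × 1 = 0.32
  Sum = 13.76875 mcg/mL·h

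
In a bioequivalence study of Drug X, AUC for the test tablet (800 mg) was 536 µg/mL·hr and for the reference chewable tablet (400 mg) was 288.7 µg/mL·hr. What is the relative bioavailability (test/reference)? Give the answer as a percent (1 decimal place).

F_rel = (AUC_test/D_test) / (AUC_ref/D_ref)
      = (536/800) / (288.7/400)
      = 0.67 / 0.72175 = 0.9283 = 92.83%

F_rel = 92.8%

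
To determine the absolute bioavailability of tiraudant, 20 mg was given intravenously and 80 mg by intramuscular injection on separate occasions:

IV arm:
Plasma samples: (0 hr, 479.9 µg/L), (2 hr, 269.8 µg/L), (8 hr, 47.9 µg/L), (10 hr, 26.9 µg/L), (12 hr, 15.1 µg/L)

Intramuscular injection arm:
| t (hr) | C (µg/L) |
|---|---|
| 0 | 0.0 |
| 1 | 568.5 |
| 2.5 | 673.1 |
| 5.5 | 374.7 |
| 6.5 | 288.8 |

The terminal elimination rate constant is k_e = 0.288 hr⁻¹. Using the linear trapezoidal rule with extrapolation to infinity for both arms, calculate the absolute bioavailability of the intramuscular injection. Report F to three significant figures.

Trapezoidal AUC_0→12 (IV):
  [0→2]: (479.9+269.8)/2 × 2 = 749.7
  [2→8]: (269.8+47.9)/2 × 6 = 953.1
  [8→10]: (47.9+26.9)/2 × 2 = 74.8
  [10→12]: (26.9+15.1)/2 × 2 = 42.0
  Sum = 1819.6 µg/L·hr
IV tail: 15.1/0.288 = 52.431; AUC_iv,0→∞ = 1819.6 + 52.431 = 1872.031 µg/L·hr
Trapezoidal AUC_0→6.5 (intramuscular injection):
  [0→1]: (0.0+568.5)/2 × 1 = 284.25
  [1→2.5]: (568.5+673.1)/2 × 1.5 = 931.2
  [2.5→5.5]: (673.1+374.7)/2 × 3 = 1571.7
  [5.5→6.5]: (374.7+288.8)/2 × 1 = 331.75
  Sum = 3118.9 µg/L·hr
intramuscular injection tail: 288.8/0.288 = 1002.778; AUC_ev,0→∞ = 3118.9 + 1002.778 = 4121.678 µg/L·hr
F = (AUC_ev/D_ev)/(AUC_iv/D_iv) = (4121.678/80)/(1872.031/20) = 51.520975/93.60155 = 0.5504

F = 0.550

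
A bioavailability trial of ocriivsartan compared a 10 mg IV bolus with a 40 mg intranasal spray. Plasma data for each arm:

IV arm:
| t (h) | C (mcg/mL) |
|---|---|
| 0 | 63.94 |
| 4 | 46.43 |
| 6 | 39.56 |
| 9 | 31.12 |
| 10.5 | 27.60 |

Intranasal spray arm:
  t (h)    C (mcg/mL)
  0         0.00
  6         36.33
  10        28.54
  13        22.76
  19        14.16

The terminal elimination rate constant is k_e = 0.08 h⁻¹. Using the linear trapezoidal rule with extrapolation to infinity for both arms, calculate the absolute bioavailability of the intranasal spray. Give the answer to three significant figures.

Trapezoidal AUC_0→10.5 (IV):
  [0→4]: (63.94+46.43)/2 × 4 = 220.74
  [4→6]: (46.43+39.56)/2 × 2 = 85.99
  [6→9]: (39.56+31.12)/2 × 3 = 106.02
  [9→10.5]: (31.12+27.60)/2 × 1.5 = 44.04
  Sum = 456.79 mcg/mL·h
IV tail: 27.60/0.08 = 345.000; AUC_iv,0→∞ = 456.79 + 345.000 = 801.79 mcg/mL·h
Trapezoidal AUC_0→19 (intranasal spray):
  [0→6]: (0.00+36.33)/2 × 6 = 108.99
  [6→10]: (36.33+28.54)/2 × 4 = 129.74
  [10→13]: (28.54+22.76)/2 × 3 = 76.95
  [13→19]: (22.76+14.16)/2 × 6 = 110.76
  Sum = 426.44 mcg/mL·h
intranasal spray tail: 14.16/0.08 = 177.000; AUC_ev,0→∞ = 426.44 + 177.000 = 603.44 mcg/mL·h
F = (AUC_ev/D_ev)/(AUC_iv/D_iv) = (603.44/40)/(801.79/10) = 15.086/80.179 = 0.1882

F = 0.188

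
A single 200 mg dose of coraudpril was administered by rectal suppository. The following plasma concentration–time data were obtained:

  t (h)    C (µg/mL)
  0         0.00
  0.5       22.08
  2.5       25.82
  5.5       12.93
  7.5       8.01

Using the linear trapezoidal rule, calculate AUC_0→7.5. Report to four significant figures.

AUC = 132.5 µg/mL·h

Trapezoidal AUC_0→7.5:
  [0→0.5]: (0.00+22.08)/2 × 0.5 = 5.52
  [0.5→2.5]: (22.08+25.82)/2 × 2 = 47.9
  [2.5→5.5]: (25.82+12.93)/2 × 3 = 58.125
  [5.5→7.5]: (12.93+8.01)/2 × 2 = 20.94
  Sum = 132.485 µg/mL·h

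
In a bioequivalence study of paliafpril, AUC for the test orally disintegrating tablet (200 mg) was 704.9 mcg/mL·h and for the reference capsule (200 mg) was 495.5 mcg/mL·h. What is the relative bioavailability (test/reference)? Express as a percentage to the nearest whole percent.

F_rel = (AUC_test/D_test) / (AUC_ref/D_ref)
      = (704.9/200) / (495.5/200)
      = 3.5245 / 2.4775 = 1.4226 = 142.26%

F_rel = 142%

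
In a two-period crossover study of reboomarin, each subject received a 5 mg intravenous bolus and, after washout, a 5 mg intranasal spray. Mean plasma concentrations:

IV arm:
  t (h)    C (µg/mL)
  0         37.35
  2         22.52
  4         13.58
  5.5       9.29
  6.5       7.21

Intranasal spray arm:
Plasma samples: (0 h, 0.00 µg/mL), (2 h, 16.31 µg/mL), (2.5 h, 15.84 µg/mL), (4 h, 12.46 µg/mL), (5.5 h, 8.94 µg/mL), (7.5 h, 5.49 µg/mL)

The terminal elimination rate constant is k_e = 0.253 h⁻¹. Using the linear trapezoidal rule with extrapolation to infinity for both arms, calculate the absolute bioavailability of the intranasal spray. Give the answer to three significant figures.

Trapezoidal AUC_0→6.5 (IV):
  [0→2]: (37.35+22.52)/2 × 2 = 59.87
  [2→4]: (22.52+13.58)/2 × 2 = 36.1
  [4→5.5]: (13.58+9.29)/2 × 1.5 = 17.1525
  [5.5→6.5]: (9.29+7.21)/2 × 1 = 8.25
  Sum = 121.3725 µg/mL·h
IV tail: 7.21/0.253 = 28.498; AUC_iv,0→∞ = 121.3725 + 28.498 = 149.8705 µg/mL·h
Trapezoidal AUC_0→7.5 (intranasal spray):
  [0→2]: (0.00+16.31)/2 × 2 = 16.31
  [2→2.5]: (16.31+15.84)/2 × 0.5 = 8.0375
  [2.5→4]: (15.84+12.46)/2 × 1.5 = 21.225
  [4→5.5]: (12.46+8.94)/2 × 1.5 = 16.05
  [5.5→7.5]: (8.94+5.49)/2 × 2 = 14.43
  Sum = 76.0525 µg/mL·h
intranasal spray tail: 5.49/0.253 = 21.700; AUC_ev,0→∞ = 76.0525 + 21.700 = 97.7525 µg/mL·h
F = (AUC_ev/D_ev)/(AUC_iv/D_iv) = (97.7525/5)/(149.8705/5) = 19.5505/29.9741 = 0.6522

F = 0.652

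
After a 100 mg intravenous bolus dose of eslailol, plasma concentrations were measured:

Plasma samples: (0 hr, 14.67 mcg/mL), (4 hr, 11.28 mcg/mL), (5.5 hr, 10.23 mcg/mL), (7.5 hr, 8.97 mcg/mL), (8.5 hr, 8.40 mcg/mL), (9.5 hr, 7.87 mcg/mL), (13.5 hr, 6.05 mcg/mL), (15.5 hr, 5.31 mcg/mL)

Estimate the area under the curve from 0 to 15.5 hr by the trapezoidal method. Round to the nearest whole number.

Trapezoidal AUC_0→15.5:
  [0→4]: (14.67+11.28)/2 × 4 = 51.9
  [4→5.5]: (11.28+10.23)/2 × 1.5 = 16.1325
  [5.5→7.5]: (10.23+8.97)/2 × 2 = 19.2
  [7.5→8.5]: (8.97+8.40)/2 × 1 = 8.685
  [8.5→9.5]: (8.40+7.87)/2 × 1 = 8.135
  [9.5→13.5]: (7.87+6.05)/2 × 4 = 27.84
  [13.5→15.5]: (6.05+5.31)/2 × 2 = 11.36
  Sum = 143.2525 mcg/mL·hr

AUC = 143 mcg/mL·hr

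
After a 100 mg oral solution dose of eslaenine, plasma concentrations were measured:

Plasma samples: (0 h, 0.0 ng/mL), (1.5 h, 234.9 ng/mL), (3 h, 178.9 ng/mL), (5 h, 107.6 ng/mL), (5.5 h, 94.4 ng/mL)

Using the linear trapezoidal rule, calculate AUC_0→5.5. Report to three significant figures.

Trapezoidal AUC_0→5.5:
  [0→1.5]: (0.0+234.9)/2 × 1.5 = 176.175
  [1.5→3]: (234.9+178.9)/2 × 1.5 = 310.35
  [3→5]: (178.9+107.6)/2 × 2 = 286.5
  [5→5.5]: (107.6+94.4)/2 × 0.5 = 50.5
  Sum = 823.525 ng/mL·h

AUC = 824 ng/mL·h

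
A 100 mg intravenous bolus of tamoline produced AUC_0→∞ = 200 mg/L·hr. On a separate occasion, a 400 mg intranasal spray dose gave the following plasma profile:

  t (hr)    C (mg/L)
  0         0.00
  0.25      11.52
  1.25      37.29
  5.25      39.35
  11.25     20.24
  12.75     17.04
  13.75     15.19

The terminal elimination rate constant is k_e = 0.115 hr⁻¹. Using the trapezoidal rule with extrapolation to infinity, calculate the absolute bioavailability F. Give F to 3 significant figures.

F = 0.668

Trapezoidal AUC_0→13.75 (intranasal spray):
  [0→0.25]: (0.00+11.52)/2 × 0.25 = 1.44
  [0.25→1.25]: (11.52+37.29)/2 × 1 = 24.405
  [1.25→5.25]: (37.29+39.35)/2 × 4 = 153.28
  [5.25→11.25]: (39.35+20.24)/2 × 6 = 178.77
  [11.25→12.75]: (20.24+17.04)/2 × 1.5 = 27.96
  [12.75→13.75]: (17.04+15.19)/2 × 1 = 16.115
  Sum = 401.97 mg/L·hr
Tail: C_last/k_e = 15.19/0.115 = 132.087
AUC_0→∞ (intranasal spray) = 401.97 + 132.087 = 534.057 mg/L·hr
F = (AUC_ev/D_ev)/(AUC_iv/D_iv) = (534.057/400)/(200/100) = 1.3351425/2 = 0.6676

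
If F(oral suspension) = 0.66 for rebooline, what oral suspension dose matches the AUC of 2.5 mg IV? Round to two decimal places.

For equal systemic exposure: F × D_ev = D_iv
D_ev = D_iv / F = 2.5 / 0.66 = 3.78788 mg

D_oral = 3.79 mg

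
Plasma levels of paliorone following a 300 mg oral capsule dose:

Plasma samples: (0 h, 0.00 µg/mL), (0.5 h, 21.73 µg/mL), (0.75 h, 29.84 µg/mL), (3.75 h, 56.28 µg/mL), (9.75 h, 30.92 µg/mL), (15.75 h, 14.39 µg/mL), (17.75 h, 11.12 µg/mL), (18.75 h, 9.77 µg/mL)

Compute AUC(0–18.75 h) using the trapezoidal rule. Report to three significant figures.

AUC = 575 µg/mL·h

Trapezoidal AUC_0→18.75:
  [0→0.5]: (0.00+21.73)/2 × 0.5 = 5.4325
  [0.5→0.75]: (21.73+29.84)/2 × 0.25 = 6.44625
  [0.75→3.75]: (29.84+56.28)/2 × 3 = 129.18
  [3.75→9.75]: (56.28+30.92)/2 × 6 = 261.6
  [9.75→15.75]: (30.92+14.39)/2 × 6 = 135.93
  [15.75→17.75]: (14.39+11.12)/2 × 2 = 25.51
  [17.75→18.75]: (11.12+9.77)/2 × 1 = 10.445
  Sum = 574.54375 µg/mL·h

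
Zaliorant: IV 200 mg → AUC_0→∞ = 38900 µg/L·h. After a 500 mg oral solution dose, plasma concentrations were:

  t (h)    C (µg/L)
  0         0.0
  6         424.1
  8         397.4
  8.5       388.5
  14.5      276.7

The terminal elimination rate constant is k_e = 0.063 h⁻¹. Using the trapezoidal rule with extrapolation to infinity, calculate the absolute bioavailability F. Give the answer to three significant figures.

F = 0.0892

Trapezoidal AUC_0→14.5 (oral solution):
  [0→6]: (0.0+424.1)/2 × 6 = 1272.3
  [6→8]: (424.1+397.4)/2 × 2 = 821.5
  [8→8.5]: (397.4+388.5)/2 × 0.5 = 196.475
  [8.5→14.5]: (388.5+276.7)/2 × 6 = 1995.6
  Sum = 4285.875 µg/L·h
Tail: C_last/k_e = 276.7/0.063 = 4392.063
AUC_0→∞ (oral solution) = 4285.875 + 4392.063 = 8677.938 µg/L·h
F = (AUC_ev/D_ev)/(AUC_iv/D_iv) = (8677.938/500)/(38900/200) = 17.355876/194.5 = 0.0892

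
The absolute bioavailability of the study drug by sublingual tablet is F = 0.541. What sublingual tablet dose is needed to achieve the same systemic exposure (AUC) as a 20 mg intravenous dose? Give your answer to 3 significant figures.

D_sublingual = 37.0 mg

For equal systemic exposure: F × D_ev = D_iv
D_ev = D_iv / F = 20 / 0.541 = 36.9686 mg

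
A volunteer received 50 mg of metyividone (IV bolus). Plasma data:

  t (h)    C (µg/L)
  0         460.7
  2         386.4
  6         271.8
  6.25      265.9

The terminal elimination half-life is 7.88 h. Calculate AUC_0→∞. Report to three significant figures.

AUC = 5250 µg/L·h

Trapezoidal AUC_0→6.25:
  [0→2]: (460.7+386.4)/2 × 2 = 847.1
  [2→6]: (386.4+271.8)/2 × 4 = 1316.4
  [6→6.25]: (271.8+265.9)/2 × 0.25 = 67.2125
  Sum = 2230.7125 µg/L·h
k_e = ln2 / t½ = 0.693147 / 7.88 = 0.0880 h^-1
Extrapolated tail: C_last / k_e = 265.9 / 0.088 = 3021.591
AUC_0→∞ = 2230.7125 + 3021.591 = 5252.3035 µg/L·h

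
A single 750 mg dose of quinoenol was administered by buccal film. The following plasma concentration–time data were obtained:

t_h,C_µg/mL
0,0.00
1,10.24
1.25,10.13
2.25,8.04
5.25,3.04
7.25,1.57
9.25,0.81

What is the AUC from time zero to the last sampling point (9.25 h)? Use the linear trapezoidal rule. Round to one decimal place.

AUC = 40.4 µg/mL·h

Trapezoidal AUC_0→9.25:
  [0→1]: (0.00+10.24)/2 × 1 = 5.12
  [1→1.25]: (10.24+10.13)/2 × 0.25 = 2.54625
  [1.25→2.25]: (10.13+8.04)/2 × 1 = 9.085
  [2.25→5.25]: (8.04+3.04)/2 × 3 = 16.62
  [5.25→7.25]: (3.04+1.57)/2 × 2 = 4.61
  [7.25→9.25]: (1.57+0.81)/2 × 2 = 2.38
  Sum = 40.36125 µg/mL·h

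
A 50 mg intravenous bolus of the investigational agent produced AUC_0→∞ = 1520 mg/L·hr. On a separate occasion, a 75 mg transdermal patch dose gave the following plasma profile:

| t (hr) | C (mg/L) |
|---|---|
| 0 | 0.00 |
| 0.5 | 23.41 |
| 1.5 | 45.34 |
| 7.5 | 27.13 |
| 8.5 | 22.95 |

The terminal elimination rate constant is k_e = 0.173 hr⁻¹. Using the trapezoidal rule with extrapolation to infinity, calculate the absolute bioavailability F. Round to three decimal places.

Trapezoidal AUC_0→8.5 (transdermal patch):
  [0→0.5]: (0.00+23.41)/2 × 0.5 = 5.8525
  [0.5→1.5]: (23.41+45.34)/2 × 1 = 34.375
  [1.5→7.5]: (45.34+27.13)/2 × 6 = 217.41
  [7.5→8.5]: (27.13+22.95)/2 × 1 = 25.04
  Sum = 282.6775 mg/L·hr
Tail: C_last/k_e = 22.95/0.173 = 132.659
AUC_0→∞ (transdermal patch) = 282.6775 + 132.659 = 415.3365 mg/L·hr
F = (AUC_ev/D_ev)/(AUC_iv/D_iv) = (415.3365/75)/(1520/50) = 5.53782/30.4 = 0.1822

F = 0.182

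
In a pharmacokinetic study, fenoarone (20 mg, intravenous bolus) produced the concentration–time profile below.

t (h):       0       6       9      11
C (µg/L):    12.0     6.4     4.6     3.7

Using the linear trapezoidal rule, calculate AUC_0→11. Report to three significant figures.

Trapezoidal AUC_0→11:
  [0→6]: (12.0+6.4)/2 × 6 = 55.2
  [6→9]: (6.4+4.6)/2 × 3 = 16.5
  [9→11]: (4.6+3.7)/2 × 2 = 8.3
  Sum = 80.0 µg/L·h

AUC = 80.0 µg/L·h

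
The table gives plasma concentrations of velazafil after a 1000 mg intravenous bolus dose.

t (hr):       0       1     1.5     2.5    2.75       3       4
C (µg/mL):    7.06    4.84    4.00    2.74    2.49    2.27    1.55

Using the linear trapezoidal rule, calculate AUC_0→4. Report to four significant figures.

AUC = 14.69 µg/mL·hr

Trapezoidal AUC_0→4:
  [0→1]: (7.06+4.84)/2 × 1 = 5.95
  [1→1.5]: (4.84+4.00)/2 × 0.5 = 2.21
  [1.5→2.5]: (4.00+2.74)/2 × 1 = 3.37
  [2.5→2.75]: (2.74+2.49)/2 × 0.25 = 0.65375
  [2.75→3]: (2.49+2.27)/2 × 0.25 = 0.595
  [3→4]: (2.27+1.55)/2 × 1 = 1.91
  Sum = 14.68875 µg/mL·hr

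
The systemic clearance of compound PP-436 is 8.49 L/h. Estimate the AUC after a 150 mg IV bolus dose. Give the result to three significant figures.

AUC_0→∞ = Dose_iv / CL
        = 150 / 8.49 = 17.6678 mg/L·h

AUC = 17.7 mg/L·h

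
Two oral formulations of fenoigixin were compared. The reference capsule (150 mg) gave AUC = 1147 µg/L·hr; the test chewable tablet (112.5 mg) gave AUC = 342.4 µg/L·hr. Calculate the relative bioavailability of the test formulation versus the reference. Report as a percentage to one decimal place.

F_rel = (AUC_test/D_test) / (AUC_ref/D_ref)
      = (342.4/112.5) / (1147/150)
      = 3.04356 / 7.64667 = 0.3980 = 39.80%

F_rel = 39.8%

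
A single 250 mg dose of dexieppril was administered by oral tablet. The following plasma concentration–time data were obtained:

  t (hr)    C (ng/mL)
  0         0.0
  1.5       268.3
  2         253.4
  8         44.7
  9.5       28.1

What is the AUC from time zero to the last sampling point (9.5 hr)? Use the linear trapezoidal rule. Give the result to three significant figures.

Trapezoidal AUC_0→9.5:
  [0→1.5]: (0.0+268.3)/2 × 1.5 = 201.225
  [1.5→2]: (268.3+253.4)/2 × 0.5 = 130.425
  [2→8]: (253.4+44.7)/2 × 6 = 894.3
  [8→9.5]: (44.7+28.1)/2 × 1.5 = 54.6
  Sum = 1280.55 ng/mL·hr

AUC = 1280 ng/mL·hr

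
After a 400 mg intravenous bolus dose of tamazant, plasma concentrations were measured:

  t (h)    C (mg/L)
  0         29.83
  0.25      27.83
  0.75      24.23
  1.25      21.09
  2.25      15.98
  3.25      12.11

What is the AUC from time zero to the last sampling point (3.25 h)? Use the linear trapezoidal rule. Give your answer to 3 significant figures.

AUC = 64.1 mg/L·h

Trapezoidal AUC_0→3.25:
  [0→0.25]: (29.83+27.83)/2 × 0.25 = 7.2075
  [0.25→0.75]: (27.83+24.23)/2 × 0.5 = 13.015
  [0.75→1.25]: (24.23+21.09)/2 × 0.5 = 11.33
  [1.25→2.25]: (21.09+15.98)/2 × 1 = 18.535
  [2.25→3.25]: (15.98+12.11)/2 × 1 = 14.045
  Sum = 64.1325 mg/L·h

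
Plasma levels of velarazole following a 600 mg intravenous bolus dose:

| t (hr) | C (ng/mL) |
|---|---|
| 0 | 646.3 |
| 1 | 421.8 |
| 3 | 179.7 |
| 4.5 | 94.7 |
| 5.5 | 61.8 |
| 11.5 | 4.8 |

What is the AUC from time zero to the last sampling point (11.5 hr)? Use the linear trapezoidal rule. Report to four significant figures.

Trapezoidal AUC_0→11.5:
  [0→1]: (646.3+421.8)/2 × 1 = 534.05
  [1→3]: (421.8+179.7)/2 × 2 = 601.5
  [3→4.5]: (179.7+94.7)/2 × 1.5 = 205.8
  [4.5→5.5]: (94.7+61.8)/2 × 1 = 78.25
  [5.5→11.5]: (61.8+4.8)/2 × 6 = 199.8
  Sum = 1619.4 ng/mL·hr

AUC = 1619 ng/mL·hr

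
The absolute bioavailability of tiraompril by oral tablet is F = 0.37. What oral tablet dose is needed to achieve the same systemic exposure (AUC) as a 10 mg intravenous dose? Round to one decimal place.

D_oral = 27.0 mg

For equal systemic exposure: F × D_ev = D_iv
D_ev = D_iv / F = 10 / 0.37 = 27.027 mg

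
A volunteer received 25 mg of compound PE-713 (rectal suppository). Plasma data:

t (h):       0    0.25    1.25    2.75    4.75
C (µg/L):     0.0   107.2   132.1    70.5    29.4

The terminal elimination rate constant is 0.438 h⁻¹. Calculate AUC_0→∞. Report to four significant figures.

AUC = 452.0 µg/L·h

Trapezoidal AUC_0→4.75:
  [0→0.25]: (0.0+107.2)/2 × 0.25 = 13.4
  [0.25→1.25]: (107.2+132.1)/2 × 1 = 119.65
  [1.25→2.75]: (132.1+70.5)/2 × 1.5 = 151.95
  [2.75→4.75]: (70.5+29.4)/2 × 2 = 99.9
  Sum = 384.9 µg/L·h
Extrapolated tail: C_last / k_e = 29.4 / 0.438 = 67.123
AUC_0→∞ = 384.9 + 67.123 = 452.023 µg/L·h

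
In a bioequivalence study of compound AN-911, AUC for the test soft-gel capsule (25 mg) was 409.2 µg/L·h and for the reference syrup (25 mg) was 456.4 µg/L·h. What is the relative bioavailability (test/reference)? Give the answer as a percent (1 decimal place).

F_rel = 89.7%

F_rel = (AUC_test/D_test) / (AUC_ref/D_ref)
      = (409.2/25) / (456.4/25)
      = 16.368 / 18.256 = 0.8966 = 89.66%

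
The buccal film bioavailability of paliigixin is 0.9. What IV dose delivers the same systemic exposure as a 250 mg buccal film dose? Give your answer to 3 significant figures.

D_iv = 225 mg

Systemic exposure from an extravascular dose = F × D_ev, so the equivalent IV dose is F × D_ev.
D_iv = F × D_ev = 0.9 × 250 = 225 mg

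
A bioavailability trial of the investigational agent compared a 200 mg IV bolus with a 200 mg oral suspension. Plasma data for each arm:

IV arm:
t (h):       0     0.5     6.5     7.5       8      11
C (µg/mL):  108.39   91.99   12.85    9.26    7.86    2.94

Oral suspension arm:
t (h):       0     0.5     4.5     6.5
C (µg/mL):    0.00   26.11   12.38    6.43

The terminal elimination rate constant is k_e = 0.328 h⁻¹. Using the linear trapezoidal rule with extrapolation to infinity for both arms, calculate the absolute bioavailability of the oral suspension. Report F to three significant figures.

F = 0.301

Trapezoidal AUC_0→11 (IV):
  [0→0.5]: (108.39+91.99)/2 × 0.5 = 50.095
  [0.5→6.5]: (91.99+12.85)/2 × 6 = 314.52
  [6.5→7.5]: (12.85+9.26)/2 × 1 = 11.055
  [7.5→8]: (9.26+7.86)/2 × 0.5 = 4.28
  [8→11]: (7.86+2.94)/2 × 3 = 16.2
  Sum = 396.15 µg/mL·h
IV tail: 2.94/0.328 = 8.963; AUC_iv,0→∞ = 396.15 + 8.963 = 405.113 µg/mL·h
Trapezoidal AUC_0→6.5 (oral suspension):
  [0→0.5]: (0.00+26.11)/2 × 0.5 = 6.5275
  [0.5→4.5]: (26.11+12.38)/2 × 4 = 76.98
  [4.5→6.5]: (12.38+6.43)/2 × 2 = 18.81
  Sum = 102.3175 µg/mL·h
oral suspension tail: 6.43/0.328 = 19.604; AUC_ev,0→∞ = 102.3175 + 19.604 = 121.9215 µg/mL·h
F = (AUC_ev/D_ev)/(AUC_iv/D_iv) = (121.9215/200)/(405.113/200) = 0.6096075/2.025565 = 0.3010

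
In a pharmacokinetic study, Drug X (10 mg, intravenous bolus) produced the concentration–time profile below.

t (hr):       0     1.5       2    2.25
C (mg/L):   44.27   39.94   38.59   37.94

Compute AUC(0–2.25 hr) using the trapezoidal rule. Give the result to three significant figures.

AUC = 92.4 mg/L·hr

Trapezoidal AUC_0→2.25:
  [0→1.5]: (44.27+39.94)/2 × 1.5 = 63.1575
  [1.5→2]: (39.94+38.59)/2 × 0.5 = 19.6325
  [2→2.25]: (38.59+37.94)/2 × 0.25 = 9.56625
  Sum = 92.35625 mg/L·hr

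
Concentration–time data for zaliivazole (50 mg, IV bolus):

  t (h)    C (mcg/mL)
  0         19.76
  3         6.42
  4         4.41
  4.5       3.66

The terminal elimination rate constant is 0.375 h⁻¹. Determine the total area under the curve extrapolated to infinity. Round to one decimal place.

AUC = 56.5 mcg/mL·h

Trapezoidal AUC_0→4.5:
  [0→3]: (19.76+6.42)/2 × 3 = 39.27
  [3→4]: (6.42+4.41)/2 × 1 = 5.415
  [4→4.5]: (4.41+3.66)/2 × 0.5 = 2.0175
  Sum = 46.7025 mcg/mL·h
Extrapolated tail: C_last / k_e = 3.66 / 0.375 = 9.760
AUC_0→∞ = 46.7025 + 9.760 = 56.4625 mcg/mL·h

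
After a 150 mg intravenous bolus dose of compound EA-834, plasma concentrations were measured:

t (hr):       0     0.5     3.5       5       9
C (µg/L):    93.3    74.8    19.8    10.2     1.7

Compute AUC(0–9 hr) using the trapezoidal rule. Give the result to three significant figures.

AUC = 230 µg/L·hr

Trapezoidal AUC_0→9:
  [0→0.5]: (93.3+74.8)/2 × 0.5 = 42.025
  [0.5→3.5]: (74.8+19.8)/2 × 3 = 141.9
  [3.5→5]: (19.8+10.2)/2 × 1.5 = 22.5
  [5→9]: (10.2+1.7)/2 × 4 = 23.8
  Sum = 230.225 µg/L·hr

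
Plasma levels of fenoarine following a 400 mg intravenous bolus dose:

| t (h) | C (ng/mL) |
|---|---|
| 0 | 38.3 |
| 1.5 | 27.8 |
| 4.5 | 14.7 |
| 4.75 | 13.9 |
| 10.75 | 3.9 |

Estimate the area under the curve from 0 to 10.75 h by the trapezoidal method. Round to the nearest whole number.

AUC = 170 ng/mL·h

Trapezoidal AUC_0→10.75:
  [0→1.5]: (38.3+27.8)/2 × 1.5 = 49.575
  [1.5→4.5]: (27.8+14.7)/2 × 3 = 63.75
  [4.5→4.75]: (14.7+13.9)/2 × 0.25 = 3.575
  [4.75→10.75]: (13.9+3.9)/2 × 6 = 53.4
  Sum = 170.3 ng/mL·h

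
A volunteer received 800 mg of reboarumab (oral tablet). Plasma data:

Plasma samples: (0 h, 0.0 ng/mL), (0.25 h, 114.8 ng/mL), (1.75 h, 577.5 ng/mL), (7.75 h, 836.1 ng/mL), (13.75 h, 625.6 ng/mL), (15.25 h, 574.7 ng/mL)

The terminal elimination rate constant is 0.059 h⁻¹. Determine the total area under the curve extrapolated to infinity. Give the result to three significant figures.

AUC = 19800 ng/mL·h

Trapezoidal AUC_0→15.25:
  [0→0.25]: (0.0+114.8)/2 × 0.25 = 14.35
  [0.25→1.75]: (114.8+577.5)/2 × 1.5 = 519.225
  [1.75→7.75]: (577.5+836.1)/2 × 6 = 4240.8
  [7.75→13.75]: (836.1+625.6)/2 × 6 = 4385.1
  [13.75→15.25]: (625.6+574.7)/2 × 1.5 = 900.225
  Sum = 10059.7 ng/mL·h
Extrapolated tail: C_last / k_e = 574.7 / 0.059 = 9740.678
AUC_0→∞ = 10059.7 + 9740.678 = 19800.378 ng/mL·h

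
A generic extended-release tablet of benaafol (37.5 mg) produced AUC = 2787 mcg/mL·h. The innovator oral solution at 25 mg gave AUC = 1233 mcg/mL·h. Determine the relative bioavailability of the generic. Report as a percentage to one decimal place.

F_rel = (AUC_test/D_test) / (AUC_ref/D_ref)
      = (2787/37.5) / (1233/25)
      = 74.32 / 49.32 = 1.5069 = 150.69%

F_rel = 150.7%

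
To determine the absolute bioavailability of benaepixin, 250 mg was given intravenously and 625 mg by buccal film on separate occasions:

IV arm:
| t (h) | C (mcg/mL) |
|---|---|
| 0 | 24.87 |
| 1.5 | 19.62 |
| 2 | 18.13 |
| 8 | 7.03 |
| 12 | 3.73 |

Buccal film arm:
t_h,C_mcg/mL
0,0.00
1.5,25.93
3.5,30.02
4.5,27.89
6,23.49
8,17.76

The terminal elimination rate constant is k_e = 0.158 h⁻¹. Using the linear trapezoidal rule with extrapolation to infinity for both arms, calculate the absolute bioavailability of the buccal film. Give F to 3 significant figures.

F = 0.726

Trapezoidal AUC_0→12 (IV):
  [0→1.5]: (24.87+19.62)/2 × 1.5 = 33.3675
  [1.5→2]: (19.62+18.13)/2 × 0.5 = 9.4375
  [2→8]: (18.13+7.03)/2 × 6 = 75.48
  [8→12]: (7.03+3.73)/2 × 4 = 21.52
  Sum = 139.805 mcg/mL·h
IV tail: 3.73/0.158 = 23.608; AUC_iv,0→∞ = 139.805 + 23.608 = 163.413 mcg/mL·h
Trapezoidal AUC_0→8 (buccal film):
  [0→1.5]: (0.00+25.93)/2 × 1.5 = 19.4475
  [1.5→3.5]: (25.93+30.02)/2 × 2 = 55.95
  [3.5→4.5]: (30.02+27.89)/2 × 1 = 28.955
  [4.5→6]: (27.89+23.49)/2 × 1.5 = 38.535
  [6→8]: (23.49+17.76)/2 × 2 = 41.25
  Sum = 184.1375 mcg/mL·h
buccal film tail: 17.76/0.158 = 112.405; AUC_ev,0→∞ = 184.1375 + 112.405 = 296.5425 mcg/mL·h
F = (AUC_ev/D_ev)/(AUC_iv/D_iv) = (296.5425/625)/(163.413/250) = 0.474468/0.653652 = 0.7259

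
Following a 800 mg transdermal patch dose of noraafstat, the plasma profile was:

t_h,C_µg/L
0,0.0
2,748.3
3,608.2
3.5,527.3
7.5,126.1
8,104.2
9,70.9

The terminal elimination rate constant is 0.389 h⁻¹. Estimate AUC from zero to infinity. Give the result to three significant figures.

AUC = 3340 µg/L·h

Trapezoidal AUC_0→9:
  [0→2]: (0.0+748.3)/2 × 2 = 748.3
  [2→3]: (748.3+608.2)/2 × 1 = 678.25
  [3→3.5]: (608.2+527.3)/2 × 0.5 = 283.875
  [3.5→7.5]: (527.3+126.1)/2 × 4 = 1306.8
  [7.5→8]: (126.1+104.2)/2 × 0.5 = 57.575
  [8→9]: (104.2+70.9)/2 × 1 = 87.55
  Sum = 3162.35 µg/L·h
Extrapolated tail: C_last / k_e = 70.9 / 0.389 = 182.262
AUC_0→∞ = 3162.35 + 182.262 = 3344.612 µg/L·h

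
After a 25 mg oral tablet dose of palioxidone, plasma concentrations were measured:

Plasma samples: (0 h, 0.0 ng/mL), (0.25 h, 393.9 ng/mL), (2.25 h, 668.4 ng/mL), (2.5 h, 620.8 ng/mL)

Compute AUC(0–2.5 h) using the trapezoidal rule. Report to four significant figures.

AUC = 1273 ng/mL·h

Trapezoidal AUC_0→2.5:
  [0→0.25]: (0.0+393.9)/2 × 0.25 = 49.2375
  [0.25→2.25]: (393.9+668.4)/2 × 2 = 1062.3
  [2.25→2.5]: (668.4+620.8)/2 × 0.25 = 161.15
  Sum = 1272.6875 ng/mL·h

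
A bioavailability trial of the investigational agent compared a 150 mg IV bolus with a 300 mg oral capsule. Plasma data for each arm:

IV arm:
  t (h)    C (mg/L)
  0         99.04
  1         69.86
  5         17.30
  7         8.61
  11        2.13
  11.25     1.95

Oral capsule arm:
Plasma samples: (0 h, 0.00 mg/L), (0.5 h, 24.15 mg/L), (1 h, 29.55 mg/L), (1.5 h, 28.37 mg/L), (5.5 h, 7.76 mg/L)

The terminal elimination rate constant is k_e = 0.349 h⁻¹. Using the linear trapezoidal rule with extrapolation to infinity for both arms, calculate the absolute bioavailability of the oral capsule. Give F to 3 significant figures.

F = 0.206

Trapezoidal AUC_0→11.25 (IV):
  [0→1]: (99.04+69.86)/2 × 1 = 84.45
  [1→5]: (69.86+17.30)/2 × 4 = 174.32
  [5→7]: (17.30+8.61)/2 × 2 = 25.91
  [7→11]: (8.61+2.13)/2 × 4 = 21.48
  [11→11.25]: (2.13+1.95)/2 × 0.25 = 0.51
  Sum = 306.67 mg/L·h
IV tail: 1.95/0.349 = 5.587; AUC_iv,0→∞ = 306.67 + 5.587 = 312.257 mg/L·h
Trapezoidal AUC_0→5.5 (oral capsule):
  [0→0.5]: (0.00+24.15)/2 × 0.5 = 6.0375
  [0.5→1]: (24.15+29.55)/2 × 0.5 = 13.425
  [1→1.5]: (29.55+28.37)/2 × 0.5 = 14.48
  [1.5→5.5]: (28.37+7.76)/2 × 4 = 72.26
  Sum = 106.2025 mg/L·h
oral capsule tail: 7.76/0.349 = 22.235; AUC_ev,0→∞ = 106.2025 + 22.235 = 128.4375 mg/L·h
F = (AUC_ev/D_ev)/(AUC_iv/D_iv) = (128.4375/300)/(312.257/150) = 0.428125/2.08171 = 0.2057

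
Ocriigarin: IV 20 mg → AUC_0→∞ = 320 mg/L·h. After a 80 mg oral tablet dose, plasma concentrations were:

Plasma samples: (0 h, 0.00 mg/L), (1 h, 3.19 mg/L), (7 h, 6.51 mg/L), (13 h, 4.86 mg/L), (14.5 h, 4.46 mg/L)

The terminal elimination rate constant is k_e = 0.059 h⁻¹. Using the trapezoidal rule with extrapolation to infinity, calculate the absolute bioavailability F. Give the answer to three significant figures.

F = 0.115

Trapezoidal AUC_0→14.5 (oral tablet):
  [0→1]: (0.00+3.19)/2 × 1 = 1.595
  [1→7]: (3.19+6.51)/2 × 6 = 29.1
  [7→13]: (6.51+4.86)/2 × 6 = 34.11
  [13→14.5]: (4.86+4.46)/2 × 1.5 = 6.99
  Sum = 71.795 mg/L·h
Tail: C_last/k_e = 4.46/0.059 = 75.593
AUC_0→∞ (oral tablet) = 71.795 + 75.593 = 147.388 mg/L·h
F = (AUC_ev/D_ev)/(AUC_iv/D_iv) = (147.388/80)/(320/20) = 1.84235/16 = 0.1151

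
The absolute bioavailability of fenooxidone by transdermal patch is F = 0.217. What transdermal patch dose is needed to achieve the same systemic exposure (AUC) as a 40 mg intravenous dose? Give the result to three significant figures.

D_transdermal = 184 mg

For equal systemic exposure: F × D_ev = D_iv
D_ev = D_iv / F = 40 / 0.217 = 184.332 mg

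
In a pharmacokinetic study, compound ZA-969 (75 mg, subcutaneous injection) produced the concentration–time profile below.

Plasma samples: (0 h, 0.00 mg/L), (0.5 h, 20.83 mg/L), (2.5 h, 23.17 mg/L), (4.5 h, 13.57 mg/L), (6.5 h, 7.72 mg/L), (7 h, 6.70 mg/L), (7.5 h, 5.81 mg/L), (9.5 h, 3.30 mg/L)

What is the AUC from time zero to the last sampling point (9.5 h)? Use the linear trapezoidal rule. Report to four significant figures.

Trapezoidal AUC_0→9.5:
  [0→0.5]: (0.00+20.83)/2 × 0.5 = 5.2075
  [0.5→2.5]: (20.83+23.17)/2 × 2 = 44.0
  [2.5→4.5]: (23.17+13.57)/2 × 2 = 36.74
  [4.5→6.5]: (13.57+7.72)/2 × 2 = 21.29
  [6.5→7]: (7.72+6.70)/2 × 0.5 = 3.605
  [7→7.5]: (6.70+5.81)/2 × 0.5 = 3.1275
  [7.5→9.5]: (5.81+3.30)/2 × 2 = 9.11
  Sum = 123.08 mg/L·h

AUC = 123.1 mg/L·h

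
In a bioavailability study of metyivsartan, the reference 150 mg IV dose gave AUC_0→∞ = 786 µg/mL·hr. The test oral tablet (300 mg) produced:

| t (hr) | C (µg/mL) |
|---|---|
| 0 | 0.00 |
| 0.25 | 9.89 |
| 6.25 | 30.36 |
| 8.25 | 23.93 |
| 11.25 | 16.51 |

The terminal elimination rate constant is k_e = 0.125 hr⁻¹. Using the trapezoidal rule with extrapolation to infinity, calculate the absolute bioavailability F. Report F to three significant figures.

F = 0.235

Trapezoidal AUC_0→11.25 (oral tablet):
  [0→0.25]: (0.00+9.89)/2 × 0.25 = 1.23625
  [0.25→6.25]: (9.89+30.36)/2 × 6 = 120.75
  [6.25→8.25]: (30.36+23.93)/2 × 2 = 54.29
  [8.25→11.25]: (23.93+16.51)/2 × 3 = 60.66
  Sum = 236.93625 µg/mL·hr
Tail: C_last/k_e = 16.51/0.125 = 132.080
AUC_0→∞ (oral tablet) = 236.93625 + 132.080 = 369.01625 µg/mL·hr
F = (AUC_ev/D_ev)/(AUC_iv/D_iv) = (369.01625/300)/(786/150) = 1.23005/5.24 = 0.2347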